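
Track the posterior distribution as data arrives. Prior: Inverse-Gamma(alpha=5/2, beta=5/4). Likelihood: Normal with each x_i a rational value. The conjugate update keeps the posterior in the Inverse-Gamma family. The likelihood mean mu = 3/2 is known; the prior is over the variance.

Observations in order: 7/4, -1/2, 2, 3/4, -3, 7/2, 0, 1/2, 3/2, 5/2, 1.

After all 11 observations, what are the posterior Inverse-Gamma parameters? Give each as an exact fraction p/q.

alpha=8, beta=289/16

obs 1: x=7/4 → posterior Inverse-Gamma(3, 41/32)
obs 2: x=-1/2 → posterior Inverse-Gamma(7/2, 105/32)
obs 3: x=2 → posterior Inverse-Gamma(4, 109/32)
obs 4: x=3/4 → posterior Inverse-Gamma(9/2, 59/16)
obs 5: x=-3 → posterior Inverse-Gamma(5, 221/16)
obs 6: x=7/2 → posterior Inverse-Gamma(11/2, 253/16)
obs 7: x=0 → posterior Inverse-Gamma(6, 271/16)
obs 8: x=1/2 → posterior Inverse-Gamma(13/2, 279/16)
obs 9: x=3/2 → posterior Inverse-Gamma(7, 279/16)
obs 10: x=5/2 → posterior Inverse-Gamma(15/2, 287/16)
obs 11: x=1 → posterior Inverse-Gamma(8, 289/16)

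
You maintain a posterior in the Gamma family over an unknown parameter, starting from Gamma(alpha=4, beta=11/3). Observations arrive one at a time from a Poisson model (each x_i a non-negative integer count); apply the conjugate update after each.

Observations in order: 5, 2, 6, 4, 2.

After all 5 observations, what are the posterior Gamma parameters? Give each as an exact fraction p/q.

obs 1: x=5 → posterior Gamma(9, 14/3)
obs 2: x=2 → posterior Gamma(11, 17/3)
obs 3: x=6 → posterior Gamma(17, 20/3)
obs 4: x=4 → posterior Gamma(21, 23/3)
obs 5: x=2 → posterior Gamma(23, 26/3)

alpha=23, beta=26/3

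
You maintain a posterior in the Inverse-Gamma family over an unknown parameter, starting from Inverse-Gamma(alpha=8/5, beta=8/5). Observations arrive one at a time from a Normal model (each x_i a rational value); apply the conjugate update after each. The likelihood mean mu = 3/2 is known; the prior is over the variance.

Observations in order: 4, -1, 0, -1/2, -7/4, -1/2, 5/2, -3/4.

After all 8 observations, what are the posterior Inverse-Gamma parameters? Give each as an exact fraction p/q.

obs 1: x=4 → posterior Inverse-Gamma(21/10, 189/40)
obs 2: x=-1 → posterior Inverse-Gamma(13/5, 157/20)
obs 3: x=0 → posterior Inverse-Gamma(31/10, 359/40)
obs 4: x=-1/2 → posterior Inverse-Gamma(18/5, 439/40)
obs 5: x=-7/4 → posterior Inverse-Gamma(41/10, 2601/160)
obs 6: x=-1/2 → posterior Inverse-Gamma(23/5, 2921/160)
obs 7: x=5/2 → posterior Inverse-Gamma(51/10, 3001/160)
obs 8: x=-3/4 → posterior Inverse-Gamma(28/5, 1703/80)

alpha=28/5, beta=1703/80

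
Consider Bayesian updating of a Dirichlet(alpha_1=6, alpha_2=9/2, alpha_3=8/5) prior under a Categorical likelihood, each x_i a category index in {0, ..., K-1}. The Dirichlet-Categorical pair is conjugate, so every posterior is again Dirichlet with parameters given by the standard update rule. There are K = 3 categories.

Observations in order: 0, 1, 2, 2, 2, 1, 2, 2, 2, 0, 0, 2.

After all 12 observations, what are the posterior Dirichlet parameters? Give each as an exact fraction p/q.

obs 1: x=0 → posterior Dirichlet(7, 9/2, 8/5)
obs 2: x=1 → posterior Dirichlet(7, 11/2, 8/5)
obs 3: x=2 → posterior Dirichlet(7, 11/2, 13/5)
obs 4: x=2 → posterior Dirichlet(7, 11/2, 18/5)
obs 5: x=2 → posterior Dirichlet(7, 11/2, 23/5)
obs 6: x=1 → posterior Dirichlet(7, 13/2, 23/5)
obs 7: x=2 → posterior Dirichlet(7, 13/2, 28/5)
obs 8: x=2 → posterior Dirichlet(7, 13/2, 33/5)
obs 9: x=2 → posterior Dirichlet(7, 13/2, 38/5)
obs 10: x=0 → posterior Dirichlet(8, 13/2, 38/5)
obs 11: x=0 → posterior Dirichlet(9, 13/2, 38/5)
obs 12: x=2 → posterior Dirichlet(9, 13/2, 43/5)

alpha_1=9, alpha_2=13/2, alpha_3=43/5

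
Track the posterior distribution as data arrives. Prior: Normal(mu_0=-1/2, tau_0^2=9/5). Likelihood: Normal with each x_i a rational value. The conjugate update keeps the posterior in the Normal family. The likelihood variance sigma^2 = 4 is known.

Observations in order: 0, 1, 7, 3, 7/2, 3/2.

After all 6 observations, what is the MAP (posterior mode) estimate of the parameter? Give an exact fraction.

obs 1: x=0 → posterior Normal(-10/29, 36/29)
obs 2: x=1 → posterior Normal(-1/38, 18/19)
obs 3: x=7 → posterior Normal(62/47, 36/47)
obs 4: x=3 → posterior Normal(89/56, 9/14)
obs 5: x=7/2 → posterior Normal(241/130, 36/65)
obs 6: x=3/2 → posterior Normal(67/37, 18/37)

67/37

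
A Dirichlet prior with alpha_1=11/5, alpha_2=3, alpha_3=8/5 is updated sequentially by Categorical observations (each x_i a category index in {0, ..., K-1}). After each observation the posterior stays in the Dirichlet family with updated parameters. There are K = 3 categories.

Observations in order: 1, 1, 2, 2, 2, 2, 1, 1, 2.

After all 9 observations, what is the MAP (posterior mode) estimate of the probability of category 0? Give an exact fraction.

3/32

obs 1: x=1 → posterior Dirichlet(11/5, 4, 8/5)
obs 2: x=1 → posterior Dirichlet(11/5, 5, 8/5)
obs 3: x=2 → posterior Dirichlet(11/5, 5, 13/5)
obs 4: x=2 → posterior Dirichlet(11/5, 5, 18/5)
obs 5: x=2 → posterior Dirichlet(11/5, 5, 23/5)
obs 6: x=2 → posterior Dirichlet(11/5, 5, 28/5)
obs 7: x=1 → posterior Dirichlet(11/5, 6, 28/5)
obs 8: x=1 → posterior Dirichlet(11/5, 7, 28/5)
obs 9: x=2 → posterior Dirichlet(11/5, 7, 33/5)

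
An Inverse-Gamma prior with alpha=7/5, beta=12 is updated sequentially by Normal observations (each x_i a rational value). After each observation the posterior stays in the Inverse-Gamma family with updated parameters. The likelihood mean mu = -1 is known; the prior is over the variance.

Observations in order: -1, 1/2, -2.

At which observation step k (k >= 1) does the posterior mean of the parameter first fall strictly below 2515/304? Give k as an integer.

obs 1: x=-1 → posterior Inverse-Gamma(19/10, 12)
obs 2: x=1/2 → posterior Inverse-Gamma(12/5, 105/8)
obs 3: x=-2 → posterior Inverse-Gamma(29/10, 109/8)

k = 3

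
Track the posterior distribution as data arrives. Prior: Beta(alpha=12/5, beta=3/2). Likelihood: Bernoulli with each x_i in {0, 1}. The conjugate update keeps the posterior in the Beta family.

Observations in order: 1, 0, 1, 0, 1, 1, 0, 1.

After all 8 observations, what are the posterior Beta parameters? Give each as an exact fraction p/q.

obs 1: x=1 → posterior Beta(17/5, 3/2)
obs 2: x=0 → posterior Beta(17/5, 5/2)
obs 3: x=1 → posterior Beta(22/5, 5/2)
obs 4: x=0 → posterior Beta(22/5, 7/2)
obs 5: x=1 → posterior Beta(27/5, 7/2)
obs 6: x=1 → posterior Beta(32/5, 7/2)
obs 7: x=0 → posterior Beta(32/5, 9/2)
obs 8: x=1 → posterior Beta(37/5, 9/2)

alpha=37/5, beta=9/2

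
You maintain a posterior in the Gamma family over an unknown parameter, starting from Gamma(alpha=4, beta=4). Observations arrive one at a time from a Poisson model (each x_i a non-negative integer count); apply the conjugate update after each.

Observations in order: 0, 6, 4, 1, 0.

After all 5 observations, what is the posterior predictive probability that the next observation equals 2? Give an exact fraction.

obs 1: x=0 → posterior Gamma(4, 5)
obs 2: x=6 → posterior Gamma(10, 6)
obs 3: x=4 → posterior Gamma(14, 7)
obs 4: x=1 → posterior Gamma(15, 8)
obs 5: x=0 → posterior Gamma(15, 9)

617673396283947/2500000000000000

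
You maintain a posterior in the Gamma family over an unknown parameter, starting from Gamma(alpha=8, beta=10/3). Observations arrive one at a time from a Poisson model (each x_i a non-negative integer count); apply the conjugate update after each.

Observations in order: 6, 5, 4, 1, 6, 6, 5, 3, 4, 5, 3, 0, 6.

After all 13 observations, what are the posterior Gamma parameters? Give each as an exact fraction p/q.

alpha=62, beta=49/3

obs 1: x=6 → posterior Gamma(14, 13/3)
obs 2: x=5 → posterior Gamma(19, 16/3)
obs 3: x=4 → posterior Gamma(23, 19/3)
obs 4: x=1 → posterior Gamma(24, 22/3)
obs 5: x=6 → posterior Gamma(30, 25/3)
obs 6: x=6 → posterior Gamma(36, 28/3)
obs 7: x=5 → posterior Gamma(41, 31/3)
obs 8: x=3 → posterior Gamma(44, 34/3)
obs 9: x=4 → posterior Gamma(48, 37/3)
obs 10: x=5 → posterior Gamma(53, 40/3)
obs 11: x=3 → posterior Gamma(56, 43/3)
obs 12: x=0 → posterior Gamma(56, 46/3)
obs 13: x=6 → posterior Gamma(62, 49/3)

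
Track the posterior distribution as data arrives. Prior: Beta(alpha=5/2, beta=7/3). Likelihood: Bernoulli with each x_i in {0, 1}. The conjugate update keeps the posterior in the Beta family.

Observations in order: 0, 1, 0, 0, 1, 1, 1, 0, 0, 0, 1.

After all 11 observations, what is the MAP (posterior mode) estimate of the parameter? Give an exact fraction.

obs 1: x=0 → posterior Beta(5/2, 10/3)
obs 2: x=1 → posterior Beta(7/2, 10/3)
obs 3: x=0 → posterior Beta(7/2, 13/3)
obs 4: x=0 → posterior Beta(7/2, 16/3)
obs 5: x=1 → posterior Beta(9/2, 16/3)
obs 6: x=1 → posterior Beta(11/2, 16/3)
obs 7: x=1 → posterior Beta(13/2, 16/3)
obs 8: x=0 → posterior Beta(13/2, 19/3)
obs 9: x=0 → posterior Beta(13/2, 22/3)
obs 10: x=0 → posterior Beta(13/2, 25/3)
obs 11: x=1 → posterior Beta(15/2, 25/3)

39/83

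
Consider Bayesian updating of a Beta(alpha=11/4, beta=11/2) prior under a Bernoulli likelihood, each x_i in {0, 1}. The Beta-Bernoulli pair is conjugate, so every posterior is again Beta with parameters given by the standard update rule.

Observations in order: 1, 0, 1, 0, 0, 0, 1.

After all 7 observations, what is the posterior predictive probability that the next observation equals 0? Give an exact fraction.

38/61

obs 1: x=1 → posterior Beta(15/4, 11/2)
obs 2: x=0 → posterior Beta(15/4, 13/2)
obs 3: x=1 → posterior Beta(19/4, 13/2)
obs 4: x=0 → posterior Beta(19/4, 15/2)
obs 5: x=0 → posterior Beta(19/4, 17/2)
obs 6: x=0 → posterior Beta(19/4, 19/2)
obs 7: x=1 → posterior Beta(23/4, 19/2)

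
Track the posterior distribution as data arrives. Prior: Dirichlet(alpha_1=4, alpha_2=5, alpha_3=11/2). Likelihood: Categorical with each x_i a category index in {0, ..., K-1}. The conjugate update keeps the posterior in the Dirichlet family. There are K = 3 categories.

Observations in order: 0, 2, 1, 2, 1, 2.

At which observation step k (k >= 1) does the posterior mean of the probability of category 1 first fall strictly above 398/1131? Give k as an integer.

k = 5

obs 1: x=0 → posterior Dirichlet(5, 5, 11/2)
obs 2: x=2 → posterior Dirichlet(5, 5, 13/2)
obs 3: x=1 → posterior Dirichlet(5, 6, 13/2)
obs 4: x=2 → posterior Dirichlet(5, 6, 15/2)
obs 5: x=1 → posterior Dirichlet(5, 7, 15/2)
obs 6: x=2 → posterior Dirichlet(5, 7, 17/2)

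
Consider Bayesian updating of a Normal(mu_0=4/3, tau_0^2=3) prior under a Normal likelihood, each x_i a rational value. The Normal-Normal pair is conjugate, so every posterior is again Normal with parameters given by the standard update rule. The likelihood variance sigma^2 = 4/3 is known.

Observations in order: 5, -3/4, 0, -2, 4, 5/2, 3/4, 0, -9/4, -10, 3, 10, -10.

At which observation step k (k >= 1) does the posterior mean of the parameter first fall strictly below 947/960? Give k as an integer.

k = 4

obs 1: x=5 → posterior Normal(151/39, 12/13)
obs 2: x=-3/4 → posterior Normal(523/264, 6/11)
obs 3: x=0 → posterior Normal(523/372, 12/31)
obs 4: x=-2 → posterior Normal(307/480, 3/10)
obs 5: x=4 → posterior Normal(739/588, 12/49)
obs 6: x=5/2 → posterior Normal(1009/696, 6/29)
obs 7: x=3/4 → posterior Normal(545/402, 12/67)
obs 8: x=0 → posterior Normal(545/456, 3/19)
obs 9: x=-9/4 → posterior Normal(847/1020, 12/85)
obs 10: x=-10 → posterior Normal(-233/1128, 6/47)
obs 11: x=3 → posterior Normal(91/1236, 12/103)
obs 12: x=10 → posterior Normal(1171/1344, 3/28)
obs 13: x=-10 → posterior Normal(91/1452, 12/121)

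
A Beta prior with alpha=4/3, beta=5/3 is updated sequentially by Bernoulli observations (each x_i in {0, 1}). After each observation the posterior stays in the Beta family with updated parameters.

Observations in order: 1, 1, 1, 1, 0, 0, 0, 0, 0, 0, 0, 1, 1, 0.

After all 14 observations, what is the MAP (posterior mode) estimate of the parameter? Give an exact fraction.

obs 1: x=1 → posterior Beta(7/3, 5/3)
obs 2: x=1 → posterior Beta(10/3, 5/3)
obs 3: x=1 → posterior Beta(13/3, 5/3)
obs 4: x=1 → posterior Beta(16/3, 5/3)
obs 5: x=0 → posterior Beta(16/3, 8/3)
obs 6: x=0 → posterior Beta(16/3, 11/3)
obs 7: x=0 → posterior Beta(16/3, 14/3)
obs 8: x=0 → posterior Beta(16/3, 17/3)
obs 9: x=0 → posterior Beta(16/3, 20/3)
obs 10: x=0 → posterior Beta(16/3, 23/3)
obs 11: x=0 → posterior Beta(16/3, 26/3)
obs 12: x=1 → posterior Beta(19/3, 26/3)
obs 13: x=1 → posterior Beta(22/3, 26/3)
obs 14: x=0 → posterior Beta(22/3, 29/3)

19/45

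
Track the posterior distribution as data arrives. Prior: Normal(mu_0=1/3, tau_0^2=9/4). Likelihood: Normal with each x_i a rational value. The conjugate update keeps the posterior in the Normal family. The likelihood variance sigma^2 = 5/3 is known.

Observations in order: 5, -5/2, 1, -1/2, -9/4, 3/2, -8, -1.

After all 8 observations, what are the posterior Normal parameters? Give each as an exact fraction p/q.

mu_0=-2107/2832, tau_0^2=45/236

obs 1: x=5 → posterior Normal(425/141, 45/47)
obs 2: x=-5/2 → posterior Normal(445/444, 45/74)
obs 3: x=1 → posterior Normal(607/606, 45/101)
obs 4: x=-1/2 → posterior Normal(263/384, 45/128)
obs 5: x=-9/4 → posterior Normal(323/1860, 9/31)
obs 6: x=3/2 → posterior Normal(809/2184, 45/182)
obs 7: x=-8 → posterior Normal(-1783/2508, 45/209)
obs 8: x=-1 → posterior Normal(-2107/2832, 45/236)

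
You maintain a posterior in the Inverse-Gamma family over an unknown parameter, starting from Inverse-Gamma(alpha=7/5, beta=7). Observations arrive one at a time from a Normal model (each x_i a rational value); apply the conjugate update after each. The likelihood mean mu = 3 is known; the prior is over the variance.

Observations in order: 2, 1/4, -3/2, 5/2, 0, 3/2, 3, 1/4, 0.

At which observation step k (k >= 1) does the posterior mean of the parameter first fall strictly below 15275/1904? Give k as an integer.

k = 6

obs 1: x=2 → posterior Inverse-Gamma(19/10, 15/2)
obs 2: x=1/4 → posterior Inverse-Gamma(12/5, 361/32)
obs 3: x=-3/2 → posterior Inverse-Gamma(29/10, 685/32)
obs 4: x=5/2 → posterior Inverse-Gamma(17/5, 689/32)
obs 5: x=0 → posterior Inverse-Gamma(39/10, 833/32)
obs 6: x=3/2 → posterior Inverse-Gamma(22/5, 869/32)
obs 7: x=3 → posterior Inverse-Gamma(49/10, 869/32)
obs 8: x=1/4 → posterior Inverse-Gamma(27/5, 495/16)
obs 9: x=0 → posterior Inverse-Gamma(59/10, 567/16)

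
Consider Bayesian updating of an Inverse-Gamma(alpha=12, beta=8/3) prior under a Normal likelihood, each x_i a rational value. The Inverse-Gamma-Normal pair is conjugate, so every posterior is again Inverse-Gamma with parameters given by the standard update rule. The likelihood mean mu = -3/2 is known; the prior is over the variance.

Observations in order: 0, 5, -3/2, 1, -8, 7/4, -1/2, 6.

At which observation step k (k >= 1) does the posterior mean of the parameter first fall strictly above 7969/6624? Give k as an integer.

obs 1: x=0 → posterior Inverse-Gamma(25/2, 91/24)
obs 2: x=5 → posterior Inverse-Gamma(13, 299/12)
obs 3: x=-3/2 → posterior Inverse-Gamma(27/2, 299/12)
obs 4: x=1 → posterior Inverse-Gamma(14, 673/24)
obs 5: x=-8 → posterior Inverse-Gamma(29/2, 295/6)
obs 6: x=7/4 → posterior Inverse-Gamma(15, 5227/96)
obs 7: x=-1/2 → posterior Inverse-Gamma(31/2, 5275/96)
obs 8: x=6 → posterior Inverse-Gamma(16, 7975/96)

k = 2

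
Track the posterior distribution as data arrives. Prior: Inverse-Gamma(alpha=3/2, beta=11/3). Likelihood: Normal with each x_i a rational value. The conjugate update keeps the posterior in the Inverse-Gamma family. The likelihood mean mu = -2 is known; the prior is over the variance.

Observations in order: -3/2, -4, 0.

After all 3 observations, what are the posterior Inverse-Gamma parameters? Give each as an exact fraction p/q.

obs 1: x=-3/2 → posterior Inverse-Gamma(2, 91/24)
obs 2: x=-4 → posterior Inverse-Gamma(5/2, 139/24)
obs 3: x=0 → posterior Inverse-Gamma(3, 187/24)

alpha=3, beta=187/24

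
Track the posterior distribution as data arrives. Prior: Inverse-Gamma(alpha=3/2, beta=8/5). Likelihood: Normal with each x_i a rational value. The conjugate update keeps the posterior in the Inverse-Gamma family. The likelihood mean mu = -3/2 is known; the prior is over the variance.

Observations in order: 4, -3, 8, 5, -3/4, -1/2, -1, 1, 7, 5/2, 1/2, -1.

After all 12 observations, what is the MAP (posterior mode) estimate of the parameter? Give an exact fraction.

obs 1: x=4 → posterior Inverse-Gamma(2, 669/40)
obs 2: x=-3 → posterior Inverse-Gamma(5/2, 357/20)
obs 3: x=8 → posterior Inverse-Gamma(3, 2519/40)
obs 4: x=5 → posterior Inverse-Gamma(7/2, 841/10)
obs 5: x=-3/4 → posterior Inverse-Gamma(4, 13501/160)
obs 6: x=-1/2 → posterior Inverse-Gamma(9/2, 13581/160)
obs 7: x=-1 → posterior Inverse-Gamma(5, 13601/160)
obs 8: x=1 → posterior Inverse-Gamma(11/2, 14101/160)
obs 9: x=7 → posterior Inverse-Gamma(6, 19881/160)
obs 10: x=5/2 → posterior Inverse-Gamma(13/2, 21161/160)
obs 11: x=1/2 → posterior Inverse-Gamma(7, 21481/160)
obs 12: x=-1 → posterior Inverse-Gamma(15/2, 21501/160)

21501/1360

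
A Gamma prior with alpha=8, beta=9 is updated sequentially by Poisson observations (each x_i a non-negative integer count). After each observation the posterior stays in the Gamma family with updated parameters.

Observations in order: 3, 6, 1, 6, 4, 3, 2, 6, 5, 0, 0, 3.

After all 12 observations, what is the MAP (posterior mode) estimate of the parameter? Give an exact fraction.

46/21

obs 1: x=3 → posterior Gamma(11, 10)
obs 2: x=6 → posterior Gamma(17, 11)
obs 3: x=1 → posterior Gamma(18, 12)
obs 4: x=6 → posterior Gamma(24, 13)
obs 5: x=4 → posterior Gamma(28, 14)
obs 6: x=3 → posterior Gamma(31, 15)
obs 7: x=2 → posterior Gamma(33, 16)
obs 8: x=6 → posterior Gamma(39, 17)
obs 9: x=5 → posterior Gamma(44, 18)
obs 10: x=0 → posterior Gamma(44, 19)
obs 11: x=0 → posterior Gamma(44, 20)
obs 12: x=3 → posterior Gamma(47, 21)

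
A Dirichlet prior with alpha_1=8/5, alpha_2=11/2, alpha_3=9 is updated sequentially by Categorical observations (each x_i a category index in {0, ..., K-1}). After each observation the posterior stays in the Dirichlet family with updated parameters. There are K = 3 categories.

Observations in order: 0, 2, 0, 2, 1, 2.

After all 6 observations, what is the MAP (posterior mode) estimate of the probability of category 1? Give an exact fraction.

55/191

obs 1: x=0 → posterior Dirichlet(13/5, 11/2, 9)
obs 2: x=2 → posterior Dirichlet(13/5, 11/2, 10)
obs 3: x=0 → posterior Dirichlet(18/5, 11/2, 10)
obs 4: x=2 → posterior Dirichlet(18/5, 11/2, 11)
obs 5: x=1 → posterior Dirichlet(18/5, 13/2, 11)
obs 6: x=2 → posterior Dirichlet(18/5, 13/2, 12)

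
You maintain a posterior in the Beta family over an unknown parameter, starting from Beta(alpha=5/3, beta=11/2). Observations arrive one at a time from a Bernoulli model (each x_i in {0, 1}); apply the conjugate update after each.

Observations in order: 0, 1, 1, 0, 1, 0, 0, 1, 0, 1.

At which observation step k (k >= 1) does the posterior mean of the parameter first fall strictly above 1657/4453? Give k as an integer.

k = 5

obs 1: x=0 → posterior Beta(5/3, 13/2)
obs 2: x=1 → posterior Beta(8/3, 13/2)
obs 3: x=1 → posterior Beta(11/3, 13/2)
obs 4: x=0 → posterior Beta(11/3, 15/2)
obs 5: x=1 → posterior Beta(14/3, 15/2)
obs 6: x=0 → posterior Beta(14/3, 17/2)
obs 7: x=0 → posterior Beta(14/3, 19/2)
obs 8: x=1 → posterior Beta(17/3, 19/2)
obs 9: x=0 → posterior Beta(17/3, 21/2)
obs 10: x=1 → posterior Beta(20/3, 21/2)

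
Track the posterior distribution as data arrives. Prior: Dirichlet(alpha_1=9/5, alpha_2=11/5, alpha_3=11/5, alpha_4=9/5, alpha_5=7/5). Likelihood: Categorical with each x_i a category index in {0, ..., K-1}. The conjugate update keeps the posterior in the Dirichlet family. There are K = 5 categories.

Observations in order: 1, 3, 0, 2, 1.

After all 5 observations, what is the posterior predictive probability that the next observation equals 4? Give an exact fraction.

obs 1: x=1 → posterior Dirichlet(9/5, 16/5, 11/5, 9/5, 7/5)
obs 2: x=3 → posterior Dirichlet(9/5, 16/5, 11/5, 14/5, 7/5)
obs 3: x=0 → posterior Dirichlet(14/5, 16/5, 11/5, 14/5, 7/5)
obs 4: x=2 → posterior Dirichlet(14/5, 16/5, 16/5, 14/5, 7/5)
obs 5: x=1 → posterior Dirichlet(14/5, 21/5, 16/5, 14/5, 7/5)

7/72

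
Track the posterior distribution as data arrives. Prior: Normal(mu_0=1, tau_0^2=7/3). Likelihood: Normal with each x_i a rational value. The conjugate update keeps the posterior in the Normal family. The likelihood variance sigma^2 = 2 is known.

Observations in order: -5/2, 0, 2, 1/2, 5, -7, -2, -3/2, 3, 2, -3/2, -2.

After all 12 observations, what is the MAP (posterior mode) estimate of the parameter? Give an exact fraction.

obs 1: x=-5/2 → posterior Normal(-23/26, 14/13)
obs 2: x=0 → posterior Normal(-23/40, 7/10)
obs 3: x=2 → posterior Normal(5/54, 14/27)
obs 4: x=1/2 → posterior Normal(3/17, 7/17)
obs 5: x=5 → posterior Normal(1, 14/41)
obs 6: x=-7 → posterior Normal(-1/6, 7/24)
obs 7: x=-2 → posterior Normal(-2/5, 14/55)
obs 8: x=-3/2 → posterior Normal(-65/124, 7/31)
obs 9: x=3 → posterior Normal(-1/6, 14/69)
obs 10: x=2 → posterior Normal(5/152, 7/38)
obs 11: x=-3/2 → posterior Normal(-8/83, 14/83)
obs 12: x=-2 → posterior Normal(-11/45, 7/45)

-11/45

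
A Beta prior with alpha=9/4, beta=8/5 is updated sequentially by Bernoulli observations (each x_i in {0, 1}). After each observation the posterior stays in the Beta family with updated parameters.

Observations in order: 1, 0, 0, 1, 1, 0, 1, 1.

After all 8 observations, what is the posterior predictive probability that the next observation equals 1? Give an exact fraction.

obs 1: x=1 → posterior Beta(13/4, 8/5)
obs 2: x=0 → posterior Beta(13/4, 13/5)
obs 3: x=0 → posterior Beta(13/4, 18/5)
obs 4: x=1 → posterior Beta(17/4, 18/5)
obs 5: x=1 → posterior Beta(21/4, 18/5)
obs 6: x=0 → posterior Beta(21/4, 23/5)
obs 7: x=1 → posterior Beta(25/4, 23/5)
obs 8: x=1 → posterior Beta(29/4, 23/5)

145/237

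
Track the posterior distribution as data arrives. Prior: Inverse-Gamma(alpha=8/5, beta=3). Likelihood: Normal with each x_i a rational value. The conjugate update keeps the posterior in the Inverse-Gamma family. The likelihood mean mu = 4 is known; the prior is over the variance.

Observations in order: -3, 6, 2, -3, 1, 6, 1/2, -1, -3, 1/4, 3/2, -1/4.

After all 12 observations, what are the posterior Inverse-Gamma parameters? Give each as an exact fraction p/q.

alpha=38/5, beta=1997/16

obs 1: x=-3 → posterior Inverse-Gamma(21/10, 55/2)
obs 2: x=6 → posterior Inverse-Gamma(13/5, 59/2)
obs 3: x=2 → posterior Inverse-Gamma(31/10, 63/2)
obs 4: x=-3 → posterior Inverse-Gamma(18/5, 56)
obs 5: x=1 → posterior Inverse-Gamma(41/10, 121/2)
obs 6: x=6 → posterior Inverse-Gamma(23/5, 125/2)
obs 7: x=1/2 → posterior Inverse-Gamma(51/10, 549/8)
obs 8: x=-1 → posterior Inverse-Gamma(28/5, 649/8)
obs 9: x=-3 → posterior Inverse-Gamma(61/10, 845/8)
obs 10: x=1/4 → posterior Inverse-Gamma(33/5, 3605/32)
obs 11: x=3/2 → posterior Inverse-Gamma(71/10, 3705/32)
obs 12: x=-1/4 → posterior Inverse-Gamma(38/5, 1997/16)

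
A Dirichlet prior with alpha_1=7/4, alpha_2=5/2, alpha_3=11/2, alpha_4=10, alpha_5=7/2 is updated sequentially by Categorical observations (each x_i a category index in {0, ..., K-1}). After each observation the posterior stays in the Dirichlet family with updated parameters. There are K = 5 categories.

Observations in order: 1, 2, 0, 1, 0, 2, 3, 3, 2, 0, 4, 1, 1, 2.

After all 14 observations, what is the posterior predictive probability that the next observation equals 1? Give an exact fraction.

obs 1: x=1 → posterior Dirichlet(7/4, 7/2, 11/2, 10, 7/2)
obs 2: x=2 → posterior Dirichlet(7/4, 7/2, 13/2, 10, 7/2)
obs 3: x=0 → posterior Dirichlet(11/4, 7/2, 13/2, 10, 7/2)
obs 4: x=1 → posterior Dirichlet(11/4, 9/2, 13/2, 10, 7/2)
obs 5: x=0 → posterior Dirichlet(15/4, 9/2, 13/2, 10, 7/2)
obs 6: x=2 → posterior Dirichlet(15/4, 9/2, 15/2, 10, 7/2)
obs 7: x=3 → posterior Dirichlet(15/4, 9/2, 15/2, 11, 7/2)
obs 8: x=3 → posterior Dirichlet(15/4, 9/2, 15/2, 12, 7/2)
obs 9: x=2 → posterior Dirichlet(15/4, 9/2, 17/2, 12, 7/2)
obs 10: x=0 → posterior Dirichlet(19/4, 9/2, 17/2, 12, 7/2)
obs 11: x=4 → posterior Dirichlet(19/4, 9/2, 17/2, 12, 9/2)
obs 12: x=1 → posterior Dirichlet(19/4, 11/2, 17/2, 12, 9/2)
obs 13: x=1 → posterior Dirichlet(19/4, 13/2, 17/2, 12, 9/2)
obs 14: x=2 → posterior Dirichlet(19/4, 13/2, 19/2, 12, 9/2)

26/149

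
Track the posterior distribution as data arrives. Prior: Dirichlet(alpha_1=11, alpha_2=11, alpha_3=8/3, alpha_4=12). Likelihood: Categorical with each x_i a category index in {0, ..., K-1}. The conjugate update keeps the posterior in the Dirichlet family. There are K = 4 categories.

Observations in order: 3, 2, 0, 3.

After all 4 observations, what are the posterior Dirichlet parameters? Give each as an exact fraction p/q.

alpha_1=12, alpha_2=11, alpha_3=11/3, alpha_4=14

obs 1: x=3 → posterior Dirichlet(11, 11, 8/3, 13)
obs 2: x=2 → posterior Dirichlet(11, 11, 11/3, 13)
obs 3: x=0 → posterior Dirichlet(12, 11, 11/3, 13)
obs 4: x=3 → posterior Dirichlet(12, 11, 11/3, 14)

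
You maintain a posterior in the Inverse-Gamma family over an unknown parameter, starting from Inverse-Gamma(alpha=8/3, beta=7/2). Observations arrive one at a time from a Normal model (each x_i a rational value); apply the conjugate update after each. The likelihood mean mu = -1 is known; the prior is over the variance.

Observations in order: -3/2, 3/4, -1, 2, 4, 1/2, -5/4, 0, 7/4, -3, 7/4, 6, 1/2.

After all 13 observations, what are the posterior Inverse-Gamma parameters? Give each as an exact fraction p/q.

obs 1: x=-3/2 → posterior Inverse-Gamma(19/6, 29/8)
obs 2: x=3/4 → posterior Inverse-Gamma(11/3, 165/32)
obs 3: x=-1 → posterior Inverse-Gamma(25/6, 165/32)
obs 4: x=2 → posterior Inverse-Gamma(14/3, 309/32)
obs 5: x=4 → posterior Inverse-Gamma(31/6, 709/32)
obs 6: x=1/2 → posterior Inverse-Gamma(17/3, 745/32)
obs 7: x=-5/4 → posterior Inverse-Gamma(37/6, 373/16)
obs 8: x=0 → posterior Inverse-Gamma(20/3, 381/16)
obs 9: x=7/4 → posterior Inverse-Gamma(43/6, 883/32)
obs 10: x=-3 → posterior Inverse-Gamma(23/3, 947/32)
obs 11: x=7/4 → posterior Inverse-Gamma(49/6, 267/8)
obs 12: x=6 → posterior Inverse-Gamma(26/3, 463/8)
obs 13: x=1/2 → posterior Inverse-Gamma(55/6, 59)

alpha=55/6, beta=59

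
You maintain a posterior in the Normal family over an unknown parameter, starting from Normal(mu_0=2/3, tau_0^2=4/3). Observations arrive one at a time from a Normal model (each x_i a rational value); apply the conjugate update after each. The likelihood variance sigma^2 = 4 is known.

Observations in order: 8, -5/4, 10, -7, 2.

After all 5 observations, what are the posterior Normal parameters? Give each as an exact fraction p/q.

obs 1: x=8 → posterior Normal(5/2, 1)
obs 2: x=-5/4 → posterior Normal(7/4, 4/5)
obs 3: x=10 → posterior Normal(25/8, 2/3)
obs 4: x=-7 → posterior Normal(47/28, 4/7)
obs 5: x=2 → posterior Normal(55/32, 1/2)

mu_0=55/32, tau_0^2=1/2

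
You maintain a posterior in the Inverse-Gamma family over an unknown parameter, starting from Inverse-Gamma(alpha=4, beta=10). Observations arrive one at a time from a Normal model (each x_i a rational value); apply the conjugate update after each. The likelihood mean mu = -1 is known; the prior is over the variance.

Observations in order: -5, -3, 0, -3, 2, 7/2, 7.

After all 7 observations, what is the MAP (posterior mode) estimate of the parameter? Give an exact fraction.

553/68

obs 1: x=-5 → posterior Inverse-Gamma(9/2, 18)
obs 2: x=-3 → posterior Inverse-Gamma(5, 20)
obs 3: x=0 → posterior Inverse-Gamma(11/2, 41/2)
obs 4: x=-3 → posterior Inverse-Gamma(6, 45/2)
obs 5: x=2 → posterior Inverse-Gamma(13/2, 27)
obs 6: x=7/2 → posterior Inverse-Gamma(7, 297/8)
obs 7: x=7 → posterior Inverse-Gamma(15/2, 553/8)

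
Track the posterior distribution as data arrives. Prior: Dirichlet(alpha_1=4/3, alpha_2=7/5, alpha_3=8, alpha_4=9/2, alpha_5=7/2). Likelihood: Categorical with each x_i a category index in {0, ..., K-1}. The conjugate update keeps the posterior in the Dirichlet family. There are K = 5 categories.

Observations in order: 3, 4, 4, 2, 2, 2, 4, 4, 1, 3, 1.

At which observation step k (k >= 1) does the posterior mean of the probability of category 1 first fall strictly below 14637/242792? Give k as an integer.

k = 5

obs 1: x=3 → posterior Dirichlet(4/3, 7/5, 8, 11/2, 7/2)
obs 2: x=4 → posterior Dirichlet(4/3, 7/5, 8, 11/2, 9/2)
obs 3: x=4 → posterior Dirichlet(4/3, 7/5, 8, 11/2, 11/2)
obs 4: x=2 → posterior Dirichlet(4/3, 7/5, 9, 11/2, 11/2)
obs 5: x=2 → posterior Dirichlet(4/3, 7/5, 10, 11/2, 11/2)
obs 6: x=2 → posterior Dirichlet(4/3, 7/5, 11, 11/2, 11/2)
obs 7: x=4 → posterior Dirichlet(4/3, 7/5, 11, 11/2, 13/2)
obs 8: x=4 → posterior Dirichlet(4/3, 7/5, 11, 11/2, 15/2)
obs 9: x=1 → posterior Dirichlet(4/3, 12/5, 11, 11/2, 15/2)
obs 10: x=3 → posterior Dirichlet(4/3, 12/5, 11, 13/2, 15/2)
obs 11: x=1 → posterior Dirichlet(4/3, 17/5, 11, 13/2, 15/2)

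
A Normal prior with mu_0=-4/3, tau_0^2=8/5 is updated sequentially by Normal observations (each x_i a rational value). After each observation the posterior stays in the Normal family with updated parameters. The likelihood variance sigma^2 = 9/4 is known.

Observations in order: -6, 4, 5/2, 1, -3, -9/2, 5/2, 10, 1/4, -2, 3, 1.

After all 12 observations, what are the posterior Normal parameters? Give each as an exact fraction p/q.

obs 1: x=-6 → posterior Normal(-36/11, 72/77)
obs 2: x=4 → posterior Normal(-124/109, 72/109)
obs 3: x=5/2 → posterior Normal(-44/141, 24/47)
obs 4: x=1 → posterior Normal(-12/173, 72/173)
obs 5: x=-3 → posterior Normal(-108/205, 72/205)
obs 6: x=-9/2 → posterior Normal(-84/79, 24/79)
obs 7: x=5/2 → posterior Normal(-172/269, 72/269)
obs 8: x=10 → posterior Normal(148/301, 72/301)
obs 9: x=1/4 → posterior Normal(52/111, 8/37)
obs 10: x=-2 → posterior Normal(92/365, 72/365)
obs 11: x=3 → posterior Normal(188/397, 72/397)
obs 12: x=1 → posterior Normal(20/39, 24/143)

mu_0=20/39, tau_0^2=24/143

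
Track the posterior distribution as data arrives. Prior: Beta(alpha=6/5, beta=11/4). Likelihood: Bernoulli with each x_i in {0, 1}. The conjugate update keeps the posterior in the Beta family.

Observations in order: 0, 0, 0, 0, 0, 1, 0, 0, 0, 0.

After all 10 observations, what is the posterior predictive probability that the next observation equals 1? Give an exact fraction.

44/279

obs 1: x=0 → posterior Beta(6/5, 15/4)
obs 2: x=0 → posterior Beta(6/5, 19/4)
obs 3: x=0 → posterior Beta(6/5, 23/4)
obs 4: x=0 → posterior Beta(6/5, 27/4)
obs 5: x=0 → posterior Beta(6/5, 31/4)
obs 6: x=1 → posterior Beta(11/5, 31/4)
obs 7: x=0 → posterior Beta(11/5, 35/4)
obs 8: x=0 → posterior Beta(11/5, 39/4)
obs 9: x=0 → posterior Beta(11/5, 43/4)
obs 10: x=0 → posterior Beta(11/5, 47/4)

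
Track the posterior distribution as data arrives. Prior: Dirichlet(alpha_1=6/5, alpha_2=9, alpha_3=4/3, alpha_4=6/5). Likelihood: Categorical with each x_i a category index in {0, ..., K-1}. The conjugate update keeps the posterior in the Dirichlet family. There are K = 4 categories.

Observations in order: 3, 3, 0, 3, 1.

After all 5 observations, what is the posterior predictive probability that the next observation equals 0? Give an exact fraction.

obs 1: x=3 → posterior Dirichlet(6/5, 9, 4/3, 11/5)
obs 2: x=3 → posterior Dirichlet(6/5, 9, 4/3, 16/5)
obs 3: x=0 → posterior Dirichlet(11/5, 9, 4/3, 16/5)
obs 4: x=3 → posterior Dirichlet(11/5, 9, 4/3, 21/5)
obs 5: x=1 → posterior Dirichlet(11/5, 10, 4/3, 21/5)

33/266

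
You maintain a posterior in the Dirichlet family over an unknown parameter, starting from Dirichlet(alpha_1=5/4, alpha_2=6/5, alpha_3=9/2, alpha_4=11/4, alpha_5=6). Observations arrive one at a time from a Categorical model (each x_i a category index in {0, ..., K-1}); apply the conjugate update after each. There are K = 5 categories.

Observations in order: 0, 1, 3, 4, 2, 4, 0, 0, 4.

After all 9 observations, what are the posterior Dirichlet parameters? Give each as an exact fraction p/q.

alpha_1=17/4, alpha_2=11/5, alpha_3=11/2, alpha_4=15/4, alpha_5=9

obs 1: x=0 → posterior Dirichlet(9/4, 6/5, 9/2, 11/4, 6)
obs 2: x=1 → posterior Dirichlet(9/4, 11/5, 9/2, 11/4, 6)
obs 3: x=3 → posterior Dirichlet(9/4, 11/5, 9/2, 15/4, 6)
obs 4: x=4 → posterior Dirichlet(9/4, 11/5, 9/2, 15/4, 7)
obs 5: x=2 → posterior Dirichlet(9/4, 11/5, 11/2, 15/4, 7)
obs 6: x=4 → posterior Dirichlet(9/4, 11/5, 11/2, 15/4, 8)
obs 7: x=0 → posterior Dirichlet(13/4, 11/5, 11/2, 15/4, 8)
obs 8: x=0 → posterior Dirichlet(17/4, 11/5, 11/2, 15/4, 8)
obs 9: x=4 → posterior Dirichlet(17/4, 11/5, 11/2, 15/4, 9)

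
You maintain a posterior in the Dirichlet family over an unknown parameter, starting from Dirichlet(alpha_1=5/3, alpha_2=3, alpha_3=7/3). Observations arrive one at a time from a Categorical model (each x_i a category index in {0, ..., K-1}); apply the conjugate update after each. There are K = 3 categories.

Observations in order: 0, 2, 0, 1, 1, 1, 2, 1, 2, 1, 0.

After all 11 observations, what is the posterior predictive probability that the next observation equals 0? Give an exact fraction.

7/27

obs 1: x=0 → posterior Dirichlet(8/3, 3, 7/3)
obs 2: x=2 → posterior Dirichlet(8/3, 3, 10/3)
obs 3: x=0 → posterior Dirichlet(11/3, 3, 10/3)
obs 4: x=1 → posterior Dirichlet(11/3, 4, 10/3)
obs 5: x=1 → posterior Dirichlet(11/3, 5, 10/3)
obs 6: x=1 → posterior Dirichlet(11/3, 6, 10/3)
obs 7: x=2 → posterior Dirichlet(11/3, 6, 13/3)
obs 8: x=1 → posterior Dirichlet(11/3, 7, 13/3)
obs 9: x=2 → posterior Dirichlet(11/3, 7, 16/3)
obs 10: x=1 → posterior Dirichlet(11/3, 8, 16/3)
obs 11: x=0 → posterior Dirichlet(14/3, 8, 16/3)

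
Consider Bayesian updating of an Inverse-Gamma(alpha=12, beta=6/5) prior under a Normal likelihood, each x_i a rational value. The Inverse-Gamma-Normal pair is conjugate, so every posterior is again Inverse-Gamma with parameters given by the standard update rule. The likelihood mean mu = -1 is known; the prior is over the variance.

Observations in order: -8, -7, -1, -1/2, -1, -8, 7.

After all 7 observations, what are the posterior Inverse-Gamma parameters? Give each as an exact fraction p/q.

alpha=31/2, beta=4013/40

obs 1: x=-8 → posterior Inverse-Gamma(25/2, 257/10)
obs 2: x=-7 → posterior Inverse-Gamma(13, 437/10)
obs 3: x=-1 → posterior Inverse-Gamma(27/2, 437/10)
obs 4: x=-1/2 → posterior Inverse-Gamma(14, 1753/40)
obs 5: x=-1 → posterior Inverse-Gamma(29/2, 1753/40)
obs 6: x=-8 → posterior Inverse-Gamma(15, 2733/40)
obs 7: x=7 → posterior Inverse-Gamma(31/2, 4013/40)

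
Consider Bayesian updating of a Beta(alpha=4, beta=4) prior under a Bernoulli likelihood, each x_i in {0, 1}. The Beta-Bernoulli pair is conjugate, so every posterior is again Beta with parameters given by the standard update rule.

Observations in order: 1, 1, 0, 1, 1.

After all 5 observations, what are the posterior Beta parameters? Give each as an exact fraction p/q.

alpha=8, beta=5

obs 1: x=1 → posterior Beta(5, 4)
obs 2: x=1 → posterior Beta(6, 4)
obs 3: x=0 → posterior Beta(6, 5)
obs 4: x=1 → posterior Beta(7, 5)
obs 5: x=1 → posterior Beta(8, 5)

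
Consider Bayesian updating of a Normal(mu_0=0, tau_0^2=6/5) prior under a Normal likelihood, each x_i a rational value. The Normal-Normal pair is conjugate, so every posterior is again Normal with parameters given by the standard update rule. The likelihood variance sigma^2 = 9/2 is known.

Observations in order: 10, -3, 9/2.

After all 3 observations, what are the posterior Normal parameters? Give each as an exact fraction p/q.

obs 1: x=10 → posterior Normal(40/19, 18/19)
obs 2: x=-3 → posterior Normal(28/23, 18/23)
obs 3: x=9/2 → posterior Normal(46/27, 2/3)

mu_0=46/27, tau_0^2=2/3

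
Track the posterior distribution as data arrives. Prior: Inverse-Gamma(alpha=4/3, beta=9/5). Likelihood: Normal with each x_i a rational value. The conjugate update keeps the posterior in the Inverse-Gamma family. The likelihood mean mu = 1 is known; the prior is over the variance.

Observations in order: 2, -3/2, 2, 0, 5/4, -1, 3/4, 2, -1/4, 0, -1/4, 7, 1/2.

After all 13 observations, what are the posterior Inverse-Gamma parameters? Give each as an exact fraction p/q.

alpha=47/6, beta=1167/40

obs 1: x=2 → posterior Inverse-Gamma(11/6, 23/10)
obs 2: x=-3/2 → posterior Inverse-Gamma(7/3, 217/40)
obs 3: x=2 → posterior Inverse-Gamma(17/6, 237/40)
obs 4: x=0 → posterior Inverse-Gamma(10/3, 257/40)
obs 5: x=5/4 → posterior Inverse-Gamma(23/6, 1033/160)
obs 6: x=-1 → posterior Inverse-Gamma(13/3, 1353/160)
obs 7: x=3/4 → posterior Inverse-Gamma(29/6, 679/80)
obs 8: x=2 → posterior Inverse-Gamma(16/3, 719/80)
obs 9: x=-1/4 → posterior Inverse-Gamma(35/6, 1563/160)
obs 10: x=0 → posterior Inverse-Gamma(19/3, 1643/160)
obs 11: x=-1/4 → posterior Inverse-Gamma(41/6, 221/20)
obs 12: x=7 → posterior Inverse-Gamma(22/3, 581/20)
obs 13: x=1/2 → posterior Inverse-Gamma(47/6, 1167/40)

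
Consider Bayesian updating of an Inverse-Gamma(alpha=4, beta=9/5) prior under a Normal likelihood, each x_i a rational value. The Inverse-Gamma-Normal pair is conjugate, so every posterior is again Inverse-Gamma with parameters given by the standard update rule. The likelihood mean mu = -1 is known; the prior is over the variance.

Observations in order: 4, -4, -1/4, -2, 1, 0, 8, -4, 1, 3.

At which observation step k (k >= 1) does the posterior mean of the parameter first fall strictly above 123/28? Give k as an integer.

obs 1: x=4 → posterior Inverse-Gamma(9/2, 143/10)
obs 2: x=-4 → posterior Inverse-Gamma(5, 94/5)
obs 3: x=-1/4 → posterior Inverse-Gamma(11/2, 3053/160)
obs 4: x=-2 → posterior Inverse-Gamma(6, 3133/160)
obs 5: x=1 → posterior Inverse-Gamma(13/2, 3453/160)
obs 6: x=0 → posterior Inverse-Gamma(7, 3533/160)
obs 7: x=8 → posterior Inverse-Gamma(15/2, 10013/160)
obs 8: x=-4 → posterior Inverse-Gamma(8, 10733/160)
obs 9: x=1 → posterior Inverse-Gamma(17/2, 11053/160)
obs 10: x=3 → posterior Inverse-Gamma(9, 12333/160)

k = 2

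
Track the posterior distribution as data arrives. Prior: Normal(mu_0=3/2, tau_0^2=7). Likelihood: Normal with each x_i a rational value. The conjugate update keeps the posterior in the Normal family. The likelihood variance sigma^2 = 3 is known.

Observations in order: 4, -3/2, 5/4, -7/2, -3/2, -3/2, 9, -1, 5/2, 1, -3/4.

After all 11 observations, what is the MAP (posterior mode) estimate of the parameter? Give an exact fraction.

obs 1: x=4 → posterior Normal(13/4, 21/10)
obs 2: x=-3/2 → posterior Normal(22/17, 21/17)
obs 3: x=5/4 → posterior Normal(41/32, 7/8)
obs 4: x=-7/2 → posterior Normal(25/124, 21/31)
obs 5: x=-3/2 → posterior Normal(-17/152, 21/38)
obs 6: x=-3/2 → posterior Normal(-59/180, 7/15)
obs 7: x=9 → posterior Normal(193/208, 21/52)
obs 8: x=-1 → posterior Normal(165/236, 21/59)
obs 9: x=5/2 → posterior Normal(235/264, 7/22)
obs 10: x=1 → posterior Normal(263/292, 21/73)
obs 11: x=-3/4 → posterior Normal(121/160, 21/80)

121/160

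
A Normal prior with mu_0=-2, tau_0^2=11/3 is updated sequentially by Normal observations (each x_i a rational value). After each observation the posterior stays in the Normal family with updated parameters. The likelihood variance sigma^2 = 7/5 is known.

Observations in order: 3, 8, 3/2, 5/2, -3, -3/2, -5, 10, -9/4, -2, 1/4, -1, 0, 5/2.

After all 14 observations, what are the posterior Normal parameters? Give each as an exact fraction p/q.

mu_0=673/791, tau_0^2=11/113

obs 1: x=3 → posterior Normal(123/76, 77/76)
obs 2: x=8 → posterior Normal(563/131, 77/131)
obs 3: x=3/2 → posterior Normal(1291/372, 77/186)
obs 4: x=5/2 → posterior Normal(783/241, 77/241)
obs 5: x=-3 → posterior Normal(309/148, 77/296)
obs 6: x=-3/2 → posterior Normal(119/78, 77/351)
obs 7: x=-5 → posterior Normal(521/812, 11/58)
obs 8: x=10 → posterior Normal(1621/922, 77/461)
obs 9: x=-9/4 → posterior Normal(2747/2064, 77/516)
obs 10: x=-2 → posterior Normal(2307/2284, 77/571)
obs 11: x=1/4 → posterior Normal(1181/1252, 77/626)
obs 12: x=-1 → posterior Normal(357/454, 77/681)
obs 13: x=0 → posterior Normal(1071/1472, 77/736)
obs 14: x=5/2 → posterior Normal(673/791, 11/113)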